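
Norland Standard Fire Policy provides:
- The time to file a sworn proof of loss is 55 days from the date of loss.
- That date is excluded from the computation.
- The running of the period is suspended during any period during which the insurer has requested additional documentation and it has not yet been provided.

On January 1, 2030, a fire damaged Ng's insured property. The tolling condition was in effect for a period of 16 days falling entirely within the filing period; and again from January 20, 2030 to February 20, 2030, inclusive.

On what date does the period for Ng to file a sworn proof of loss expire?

April 14, 2030

55 days after January 1, 2030 is February 25, 2030.
Tolling adds 16 days: February 25, 2030 + 16 days = March 13, 2030.
From January 20, 2030 through February 20, 2030 inclusive is 32 days; tolling adds 32 days: March 13, 2030 + 32 days = April 14, 2030.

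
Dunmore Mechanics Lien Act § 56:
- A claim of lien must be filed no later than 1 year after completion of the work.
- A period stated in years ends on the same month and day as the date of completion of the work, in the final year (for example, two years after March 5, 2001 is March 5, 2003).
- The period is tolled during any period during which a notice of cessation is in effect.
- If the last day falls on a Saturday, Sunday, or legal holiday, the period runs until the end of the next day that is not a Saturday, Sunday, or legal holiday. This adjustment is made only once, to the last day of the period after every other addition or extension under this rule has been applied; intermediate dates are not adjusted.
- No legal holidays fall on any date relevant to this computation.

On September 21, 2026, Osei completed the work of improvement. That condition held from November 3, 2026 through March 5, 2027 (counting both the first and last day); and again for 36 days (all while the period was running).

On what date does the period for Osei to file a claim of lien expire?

1 year after September 21, 2026 is September 21, 2027.
From November 3, 2026 through March 5, 2027 inclusive is 123 days; tolling adds 123 days: September 21, 2027 + 123 days = January 22, 2028.
Tolling adds 36 days: January 22, 2028 + 36 days = February 27, 2028.
February 27, 2028 is Sunday. The next qualifying day is February 28, 2028.

February 28, 2028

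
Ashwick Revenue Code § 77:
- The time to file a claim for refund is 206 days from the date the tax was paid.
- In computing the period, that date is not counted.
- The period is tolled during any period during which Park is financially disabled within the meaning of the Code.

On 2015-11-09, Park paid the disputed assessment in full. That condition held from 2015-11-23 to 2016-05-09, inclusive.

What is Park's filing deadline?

November 18, 2016

206 days after 2015-11-09 is June 2, 2016.
From November 23, 2015 through May 9, 2016 inclusive is 169 days; tolling adds 169 days: June 2, 2016 + 169 days = November 18, 2016.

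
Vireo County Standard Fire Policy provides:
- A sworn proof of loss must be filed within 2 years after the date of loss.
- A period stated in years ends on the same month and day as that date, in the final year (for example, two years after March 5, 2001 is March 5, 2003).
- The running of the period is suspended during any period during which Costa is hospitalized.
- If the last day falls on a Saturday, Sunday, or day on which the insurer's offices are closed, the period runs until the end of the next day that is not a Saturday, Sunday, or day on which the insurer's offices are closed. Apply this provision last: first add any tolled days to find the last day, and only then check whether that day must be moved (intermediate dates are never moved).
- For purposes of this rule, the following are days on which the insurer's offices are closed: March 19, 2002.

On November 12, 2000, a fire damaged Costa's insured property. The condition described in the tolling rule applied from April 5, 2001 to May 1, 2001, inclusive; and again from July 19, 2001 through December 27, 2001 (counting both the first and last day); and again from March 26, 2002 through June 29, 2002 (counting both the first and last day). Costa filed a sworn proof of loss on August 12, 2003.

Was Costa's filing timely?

2 years after November 12, 2000 is November 12, 2002.
From April 5, 2001 through May 1, 2001 inclusive is 27 days; tolling adds 27 days: November 12, 2002 + 27 days = December 9, 2002.
From July 19, 2001 through December 27, 2001 inclusive is 162 days; tolling adds 162 days: December 9, 2002 + 162 days = May 20, 2003.
From March 26, 2002 through June 29, 2002 inclusive is 96 days; tolling adds 96 days: May 20, 2003 + 96 days = August 24, 2003.
August 24, 2003 is Sunday. The next qualifying day is August 25, 2003.
The deadline is August 25, 2003; the filing on August 12, 2003 is on or before that date.

Yes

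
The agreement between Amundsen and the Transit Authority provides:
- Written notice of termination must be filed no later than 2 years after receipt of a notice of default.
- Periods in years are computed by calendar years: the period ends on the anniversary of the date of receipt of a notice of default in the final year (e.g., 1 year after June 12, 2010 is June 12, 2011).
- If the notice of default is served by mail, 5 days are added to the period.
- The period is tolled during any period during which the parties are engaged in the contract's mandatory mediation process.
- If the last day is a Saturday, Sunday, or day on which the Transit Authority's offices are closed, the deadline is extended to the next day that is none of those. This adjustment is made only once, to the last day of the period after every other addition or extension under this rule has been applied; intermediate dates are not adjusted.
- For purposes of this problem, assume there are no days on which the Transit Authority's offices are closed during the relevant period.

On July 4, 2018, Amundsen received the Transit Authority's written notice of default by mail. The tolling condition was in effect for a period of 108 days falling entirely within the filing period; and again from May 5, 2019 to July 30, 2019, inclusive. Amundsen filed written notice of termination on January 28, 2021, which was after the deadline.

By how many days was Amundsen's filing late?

8 days

2 years after July 4, 2018 is July 4, 2020.
Service was by mail, adding 5 days: July 4, 2020 + 5 days = July 9, 2020.
Tolling adds 108 days: July 9, 2020 + 108 days = October 25, 2020.
From May 5, 2019 through July 30, 2019 inclusive is 87 days; tolling adds 87 days: October 25, 2020 + 87 days = January 20, 2021.
January 20, 2021 is a Wednesday and not a day on which the Transit Authority's offices are closed, so no extension applies.
The deadline is January 20, 2021; from January 20, 2021 to January 28, 2021 is 8 days.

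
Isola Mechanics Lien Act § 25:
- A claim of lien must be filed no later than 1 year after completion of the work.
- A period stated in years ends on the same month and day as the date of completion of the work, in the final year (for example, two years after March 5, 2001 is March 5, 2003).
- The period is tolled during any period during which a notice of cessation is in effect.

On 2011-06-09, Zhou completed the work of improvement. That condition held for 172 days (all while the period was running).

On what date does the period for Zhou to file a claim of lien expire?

November 28, 2012

1 year after 2011-06-09 is June 9, 2012.
Tolling adds 172 days: June 9, 2012 + 172 days = November 28, 2012.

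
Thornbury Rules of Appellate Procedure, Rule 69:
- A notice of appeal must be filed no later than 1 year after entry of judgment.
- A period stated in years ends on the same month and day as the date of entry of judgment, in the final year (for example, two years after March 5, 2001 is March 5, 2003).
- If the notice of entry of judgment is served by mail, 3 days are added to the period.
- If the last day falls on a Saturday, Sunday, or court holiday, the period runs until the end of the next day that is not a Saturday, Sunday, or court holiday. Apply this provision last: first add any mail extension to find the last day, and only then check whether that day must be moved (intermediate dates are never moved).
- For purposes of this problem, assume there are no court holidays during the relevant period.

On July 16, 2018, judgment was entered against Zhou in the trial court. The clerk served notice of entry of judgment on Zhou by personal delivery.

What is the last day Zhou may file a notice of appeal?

1 year after July 16, 2018 is July 16, 2019.
Service was not by mail, so no mail extension applies.
July 16, 2019 is a Tuesday and not a court holiday, so no extension applies.

July 16, 2019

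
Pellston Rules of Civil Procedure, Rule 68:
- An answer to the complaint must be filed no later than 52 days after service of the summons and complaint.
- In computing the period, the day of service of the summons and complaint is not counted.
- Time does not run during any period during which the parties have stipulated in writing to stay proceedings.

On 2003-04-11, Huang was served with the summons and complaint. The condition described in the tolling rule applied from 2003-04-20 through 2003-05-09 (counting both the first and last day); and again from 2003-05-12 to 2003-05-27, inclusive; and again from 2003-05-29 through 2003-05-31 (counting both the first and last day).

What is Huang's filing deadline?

52 days after 2003-04-11 is June 2, 2003.
From April 20, 2003 through May 9, 2003 inclusive is 20 days; tolling adds 20 days: June 2, 2003 + 20 days = June 22, 2003.
From May 12, 2003 through May 27, 2003 inclusive is 16 days; tolling adds 16 days: June 22, 2003 + 16 days = July 8, 2003.
From May 29, 2003 through May 31, 2003 inclusive is 3 days; tolling adds 3 days: July 8, 2003 + 3 days = July 11, 2003.

July 11, 2003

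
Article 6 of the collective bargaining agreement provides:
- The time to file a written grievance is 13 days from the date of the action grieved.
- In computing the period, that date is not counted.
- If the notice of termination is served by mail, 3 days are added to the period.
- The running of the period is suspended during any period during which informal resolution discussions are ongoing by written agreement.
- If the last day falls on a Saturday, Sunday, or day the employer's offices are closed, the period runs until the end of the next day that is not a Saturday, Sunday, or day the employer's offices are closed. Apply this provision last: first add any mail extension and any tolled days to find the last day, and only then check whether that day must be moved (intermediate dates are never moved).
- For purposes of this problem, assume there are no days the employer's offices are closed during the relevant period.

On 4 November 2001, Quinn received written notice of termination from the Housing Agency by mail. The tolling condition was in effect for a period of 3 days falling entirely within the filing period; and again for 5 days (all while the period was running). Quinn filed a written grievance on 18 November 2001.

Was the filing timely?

Yes

13 days after 4 November 2001 is November 17, 2001.
Service was by mail, adding 3 days: November 17, 2001 + 3 days = November 20, 2001.
Tolling adds 3 days: November 20, 2001 + 3 days = November 23, 2001.
Tolling adds 5 days: November 23, 2001 + 5 days = November 28, 2001.
November 28, 2001 is a Wednesday and not a day the employer's offices are closed, so no extension applies.
The deadline is November 28, 2001; the filing on November 18, 2001 is on or before that date.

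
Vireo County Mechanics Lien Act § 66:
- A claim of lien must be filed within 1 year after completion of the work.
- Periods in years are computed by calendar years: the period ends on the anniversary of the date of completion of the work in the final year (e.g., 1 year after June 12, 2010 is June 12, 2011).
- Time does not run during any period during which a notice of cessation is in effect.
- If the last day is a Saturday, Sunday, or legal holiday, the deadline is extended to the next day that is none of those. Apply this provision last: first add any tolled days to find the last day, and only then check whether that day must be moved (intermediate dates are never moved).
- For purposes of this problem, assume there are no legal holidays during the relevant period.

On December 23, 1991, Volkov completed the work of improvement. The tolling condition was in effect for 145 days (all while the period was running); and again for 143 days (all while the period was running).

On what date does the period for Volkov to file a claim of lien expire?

1 year after December 23, 1991 is December 23, 1992.
Tolling adds 145 days: December 23, 1992 + 145 days = May 17, 1993.
Tolling adds 143 days: May 17, 1993 + 143 days = October 7, 1993.
October 7, 1993 is a Thursday and not a legal holiday, so no extension applies.

October 7, 1993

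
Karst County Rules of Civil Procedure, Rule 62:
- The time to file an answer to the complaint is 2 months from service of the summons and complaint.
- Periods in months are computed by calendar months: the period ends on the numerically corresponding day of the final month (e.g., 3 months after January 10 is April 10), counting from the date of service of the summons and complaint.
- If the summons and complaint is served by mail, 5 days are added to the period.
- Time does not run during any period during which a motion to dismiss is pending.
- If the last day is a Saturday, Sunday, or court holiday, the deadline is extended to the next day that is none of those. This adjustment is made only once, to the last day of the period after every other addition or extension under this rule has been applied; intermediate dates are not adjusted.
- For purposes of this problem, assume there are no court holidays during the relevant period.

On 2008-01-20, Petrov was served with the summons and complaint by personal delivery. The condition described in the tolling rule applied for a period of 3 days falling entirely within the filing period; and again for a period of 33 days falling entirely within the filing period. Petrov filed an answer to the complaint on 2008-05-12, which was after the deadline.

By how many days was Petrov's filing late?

2 months after 2008-01-20 is March 20, 2008.
Service was not by mail, so no mail extension applies.
Tolling adds 3 days: March 20, 2008 + 3 days = March 23, 2008.
Tolling adds 33 days: March 23, 2008 + 33 days = April 25, 2008.
April 25, 2008 is a Friday and not a court holiday, so no extension applies.
The deadline is April 25, 2008; from April 25, 2008 to May 12, 2008 is 17 days.

17 days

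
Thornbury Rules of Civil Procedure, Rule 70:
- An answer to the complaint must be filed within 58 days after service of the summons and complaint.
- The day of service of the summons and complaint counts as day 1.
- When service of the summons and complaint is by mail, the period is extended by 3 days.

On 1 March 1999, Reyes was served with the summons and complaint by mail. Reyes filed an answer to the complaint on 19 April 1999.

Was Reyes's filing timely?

Yes

Counting 1 March 1999 as day 1, day 58 is April 27, 1999.
Service was by mail, adding 3 days: April 27, 1999 + 3 days = April 30, 1999.
The deadline is April 30, 1999; the filing on April 19, 1999 is on or before that date.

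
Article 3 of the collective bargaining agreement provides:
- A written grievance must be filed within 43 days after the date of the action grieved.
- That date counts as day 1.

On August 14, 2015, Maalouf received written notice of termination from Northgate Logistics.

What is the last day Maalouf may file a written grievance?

September 25, 2015

Counting August 14, 2015 as day 1, day 43 is September 25, 2015.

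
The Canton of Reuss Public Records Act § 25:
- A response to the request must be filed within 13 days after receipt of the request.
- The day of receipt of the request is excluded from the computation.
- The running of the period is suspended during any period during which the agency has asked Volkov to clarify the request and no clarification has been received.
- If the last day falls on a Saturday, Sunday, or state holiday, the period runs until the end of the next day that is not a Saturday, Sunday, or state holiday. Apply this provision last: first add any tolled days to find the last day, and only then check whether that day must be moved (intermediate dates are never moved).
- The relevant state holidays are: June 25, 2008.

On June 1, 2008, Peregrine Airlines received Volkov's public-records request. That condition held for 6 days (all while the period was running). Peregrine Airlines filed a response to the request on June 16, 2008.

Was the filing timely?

13 days after June 1, 2008 is June 14, 2008.
Tolling adds 6 days: June 14, 2008 + 6 days = June 20, 2008.
June 20, 2008 is a Friday and not a state holiday, so no extension applies.
The deadline is June 20, 2008; the filing on June 16, 2008 is on or before that date.

Yes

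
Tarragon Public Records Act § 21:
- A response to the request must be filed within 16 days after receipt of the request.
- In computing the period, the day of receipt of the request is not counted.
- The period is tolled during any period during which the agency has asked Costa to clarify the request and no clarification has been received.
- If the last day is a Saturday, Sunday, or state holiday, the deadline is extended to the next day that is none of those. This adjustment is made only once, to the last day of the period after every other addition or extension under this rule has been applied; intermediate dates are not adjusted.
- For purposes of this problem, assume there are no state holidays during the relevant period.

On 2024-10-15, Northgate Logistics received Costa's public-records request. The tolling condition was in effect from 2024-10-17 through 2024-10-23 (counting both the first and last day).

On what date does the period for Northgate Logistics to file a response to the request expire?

16 days after 2024-10-15 is October 31, 2024.
From October 17, 2024 through October 23, 2024 inclusive is 7 days; tolling adds 7 days: October 31, 2024 + 7 days = November 7, 2024.
November 7, 2024 is a Thursday and not a state holiday, so no extension applies.

November 7, 2024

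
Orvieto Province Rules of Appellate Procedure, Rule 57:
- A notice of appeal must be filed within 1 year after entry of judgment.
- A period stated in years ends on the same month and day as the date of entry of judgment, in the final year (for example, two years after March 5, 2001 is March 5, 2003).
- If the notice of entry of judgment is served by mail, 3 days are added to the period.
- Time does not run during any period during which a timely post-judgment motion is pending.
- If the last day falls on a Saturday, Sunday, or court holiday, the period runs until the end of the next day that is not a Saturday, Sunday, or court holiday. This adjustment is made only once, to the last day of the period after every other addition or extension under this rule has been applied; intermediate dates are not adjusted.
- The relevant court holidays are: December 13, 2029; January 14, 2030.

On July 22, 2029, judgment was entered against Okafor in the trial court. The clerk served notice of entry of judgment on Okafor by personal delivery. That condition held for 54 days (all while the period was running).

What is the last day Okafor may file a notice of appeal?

September 16, 2030

1 year after July 22, 2029 is July 22, 2030.
Service was not by mail, so no mail extension applies.
Tolling adds 54 days: July 22, 2030 + 54 days = September 14, 2030.
September 14, 2030 is Saturday; September 15, 2030 is Sunday. The next qualifying day is September 16, 2030.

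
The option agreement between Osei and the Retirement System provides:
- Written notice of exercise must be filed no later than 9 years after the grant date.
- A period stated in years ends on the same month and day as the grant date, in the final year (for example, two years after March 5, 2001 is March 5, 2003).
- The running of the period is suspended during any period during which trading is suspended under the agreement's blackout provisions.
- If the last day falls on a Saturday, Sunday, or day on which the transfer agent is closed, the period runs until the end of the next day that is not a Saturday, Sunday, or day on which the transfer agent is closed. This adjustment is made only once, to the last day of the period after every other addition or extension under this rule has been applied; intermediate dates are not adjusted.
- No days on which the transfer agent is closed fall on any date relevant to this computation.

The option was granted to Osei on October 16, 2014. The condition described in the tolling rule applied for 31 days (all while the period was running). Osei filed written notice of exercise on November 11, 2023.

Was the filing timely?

Yes

9 years after October 16, 2014 is October 16, 2023.
Tolling adds 31 days: October 16, 2023 + 31 days = November 16, 2023.
November 16, 2023 is a Thursday and not a day on which the transfer agent is closed, so no extension applies.
The deadline is November 16, 2023; the filing on November 11, 2023 is on or before that date.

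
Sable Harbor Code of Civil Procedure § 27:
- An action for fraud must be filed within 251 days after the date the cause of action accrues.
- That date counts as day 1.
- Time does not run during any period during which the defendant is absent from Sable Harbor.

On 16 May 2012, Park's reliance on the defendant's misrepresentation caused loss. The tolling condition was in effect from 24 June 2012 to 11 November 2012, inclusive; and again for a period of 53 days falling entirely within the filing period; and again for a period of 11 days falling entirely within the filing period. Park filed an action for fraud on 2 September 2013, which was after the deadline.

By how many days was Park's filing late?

19 days

Counting 16 May 2012 as day 1, day 251 is January 21, 2013.
From June 24, 2012 through November 11, 2012 inclusive is 141 days; tolling adds 141 days: January 21, 2013 + 141 days = June 11, 2013.
Tolling adds 53 days: June 11, 2013 + 53 days = August 3, 2013.
Tolling adds 11 days: August 3, 2013 + 11 days = August 14, 2013.
The deadline is August 14, 2013; from August 14, 2013 to September 2, 2013 is 19 days.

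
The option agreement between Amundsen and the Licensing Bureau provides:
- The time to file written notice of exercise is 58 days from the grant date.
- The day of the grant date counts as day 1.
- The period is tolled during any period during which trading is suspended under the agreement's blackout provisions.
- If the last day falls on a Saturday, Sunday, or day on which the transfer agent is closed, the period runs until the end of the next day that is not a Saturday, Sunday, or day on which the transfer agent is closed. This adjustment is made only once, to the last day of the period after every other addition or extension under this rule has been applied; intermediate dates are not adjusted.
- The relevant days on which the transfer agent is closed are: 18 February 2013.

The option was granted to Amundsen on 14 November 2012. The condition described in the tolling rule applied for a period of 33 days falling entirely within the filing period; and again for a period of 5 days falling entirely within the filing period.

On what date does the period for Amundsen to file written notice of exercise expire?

Counting 14 November 2012 as day 1, day 58 is January 10, 2013.
Tolling adds 33 days: January 10, 2013 + 33 days = February 12, 2013.
Tolling adds 5 days: February 12, 2013 + 5 days = February 17, 2013.
February 17, 2013 is Sunday; February 18, 2013 is a listed holiday. The next qualifying day is February 19, 2013.

February 19, 2013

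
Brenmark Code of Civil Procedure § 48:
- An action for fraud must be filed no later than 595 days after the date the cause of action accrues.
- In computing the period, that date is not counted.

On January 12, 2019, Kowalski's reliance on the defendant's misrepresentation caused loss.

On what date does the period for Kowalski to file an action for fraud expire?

595 days after January 12, 2019 is August 29, 2020.

August 29, 2020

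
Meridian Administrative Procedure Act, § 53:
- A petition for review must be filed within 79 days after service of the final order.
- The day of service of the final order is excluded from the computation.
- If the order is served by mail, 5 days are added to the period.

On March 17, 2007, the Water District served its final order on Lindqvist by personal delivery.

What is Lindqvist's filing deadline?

79 days after March 17, 2007 is June 4, 2007.
Service was not by mail, so no mail extension applies.

June 4, 2007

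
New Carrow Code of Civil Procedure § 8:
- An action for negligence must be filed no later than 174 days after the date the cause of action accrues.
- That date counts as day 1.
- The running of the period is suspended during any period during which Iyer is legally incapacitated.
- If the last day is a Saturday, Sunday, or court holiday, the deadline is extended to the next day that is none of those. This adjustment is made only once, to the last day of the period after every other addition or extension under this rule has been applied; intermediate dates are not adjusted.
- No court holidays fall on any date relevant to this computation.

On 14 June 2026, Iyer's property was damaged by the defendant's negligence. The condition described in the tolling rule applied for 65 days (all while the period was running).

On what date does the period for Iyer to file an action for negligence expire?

Counting 14 June 2026 as day 1, day 174 is December 4, 2026.
Tolling adds 65 days: December 4, 2026 + 65 days = February 7, 2027.
February 7, 2027 is Sunday. The next qualifying day is February 8, 2027.

February 8, 2027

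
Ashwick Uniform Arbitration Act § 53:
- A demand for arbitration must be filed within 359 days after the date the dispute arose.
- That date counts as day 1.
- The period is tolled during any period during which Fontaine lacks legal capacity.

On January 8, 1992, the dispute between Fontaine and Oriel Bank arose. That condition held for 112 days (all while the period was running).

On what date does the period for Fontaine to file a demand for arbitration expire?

April 22, 1993

Counting January 8, 1992 as day 1, day 359 is December 31, 1992.
Tolling adds 112 days: December 31, 1992 + 112 days = April 22, 1993.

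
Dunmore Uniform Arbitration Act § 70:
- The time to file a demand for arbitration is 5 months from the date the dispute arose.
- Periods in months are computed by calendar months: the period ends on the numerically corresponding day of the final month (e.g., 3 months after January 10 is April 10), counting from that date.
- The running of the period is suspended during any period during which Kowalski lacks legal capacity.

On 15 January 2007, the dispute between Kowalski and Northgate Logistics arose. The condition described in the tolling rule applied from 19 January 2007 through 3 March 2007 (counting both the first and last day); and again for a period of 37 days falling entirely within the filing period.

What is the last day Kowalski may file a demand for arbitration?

5 months after 15 January 2007 is June 15, 2007.
From January 19, 2007 through March 3, 2007 inclusive is 44 days; tolling adds 44 days: June 15, 2007 + 44 days = July 29, 2007.
Tolling adds 37 days: July 29, 2007 + 37 days = September 4, 2007.

September 4, 2007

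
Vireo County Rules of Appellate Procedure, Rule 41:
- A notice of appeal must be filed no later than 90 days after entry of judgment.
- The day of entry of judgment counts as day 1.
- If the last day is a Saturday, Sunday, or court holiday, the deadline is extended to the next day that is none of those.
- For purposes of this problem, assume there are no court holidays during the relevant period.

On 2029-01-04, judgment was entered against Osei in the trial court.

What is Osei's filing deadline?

Counting 2029-01-04 as day 1, day 90 is April 3, 2029.
April 3, 2029 is a Tuesday and not a court holiday, so no extension applies.

April 3, 2029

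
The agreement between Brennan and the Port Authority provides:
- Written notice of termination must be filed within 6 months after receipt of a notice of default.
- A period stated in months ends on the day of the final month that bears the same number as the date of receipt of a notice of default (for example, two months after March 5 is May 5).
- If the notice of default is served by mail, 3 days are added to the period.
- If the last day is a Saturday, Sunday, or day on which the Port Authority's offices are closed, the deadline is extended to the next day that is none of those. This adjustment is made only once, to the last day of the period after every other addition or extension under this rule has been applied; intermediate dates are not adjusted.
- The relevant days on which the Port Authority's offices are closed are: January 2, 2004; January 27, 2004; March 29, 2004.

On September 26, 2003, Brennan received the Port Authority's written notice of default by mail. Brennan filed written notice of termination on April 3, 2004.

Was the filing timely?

No

6 months after September 26, 2003 is March 26, 2004.
Service was by mail, adding 3 days: March 26, 2004 + 3 days = March 29, 2004.
March 29, 2004 is a listed holiday. The next qualifying day is March 30, 2004.
The deadline is March 30, 2004; the filing on April 3, 2004 is after that date.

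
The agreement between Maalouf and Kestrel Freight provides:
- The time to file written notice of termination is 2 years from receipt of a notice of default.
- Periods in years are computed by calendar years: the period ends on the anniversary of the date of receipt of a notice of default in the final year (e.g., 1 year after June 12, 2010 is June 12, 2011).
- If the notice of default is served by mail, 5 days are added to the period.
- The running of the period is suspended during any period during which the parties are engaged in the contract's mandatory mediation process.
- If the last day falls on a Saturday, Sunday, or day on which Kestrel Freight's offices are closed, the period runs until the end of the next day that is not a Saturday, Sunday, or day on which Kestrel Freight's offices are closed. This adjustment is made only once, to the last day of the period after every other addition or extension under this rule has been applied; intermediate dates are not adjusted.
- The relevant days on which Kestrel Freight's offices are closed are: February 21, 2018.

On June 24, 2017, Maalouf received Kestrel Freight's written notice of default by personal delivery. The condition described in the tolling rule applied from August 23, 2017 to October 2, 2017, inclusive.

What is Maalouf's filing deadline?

2 years after June 24, 2017 is June 24, 2019.
Service was not by mail, so no mail extension applies.
From August 23, 2017 through October 2, 2017 inclusive is 41 days; tolling adds 41 days: June 24, 2019 + 41 days = August 4, 2019.
August 4, 2019 is Sunday. The next qualifying day is August 5, 2019.

August 5, 2019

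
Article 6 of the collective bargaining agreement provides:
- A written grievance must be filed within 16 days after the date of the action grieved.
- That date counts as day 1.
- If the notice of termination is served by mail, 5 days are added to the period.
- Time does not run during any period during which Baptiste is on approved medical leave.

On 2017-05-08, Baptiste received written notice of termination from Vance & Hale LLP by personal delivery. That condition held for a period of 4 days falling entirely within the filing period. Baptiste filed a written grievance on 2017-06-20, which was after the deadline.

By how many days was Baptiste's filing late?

Counting 2017-05-08 as day 1, day 16 is May 23, 2017.
Service was not by mail, so no mail extension applies.
Tolling adds 4 days: May 23, 2017 + 4 days = May 27, 2017.
The deadline is May 27, 2017; from May 27, 2017 to June 20, 2017 is 24 days.

24 days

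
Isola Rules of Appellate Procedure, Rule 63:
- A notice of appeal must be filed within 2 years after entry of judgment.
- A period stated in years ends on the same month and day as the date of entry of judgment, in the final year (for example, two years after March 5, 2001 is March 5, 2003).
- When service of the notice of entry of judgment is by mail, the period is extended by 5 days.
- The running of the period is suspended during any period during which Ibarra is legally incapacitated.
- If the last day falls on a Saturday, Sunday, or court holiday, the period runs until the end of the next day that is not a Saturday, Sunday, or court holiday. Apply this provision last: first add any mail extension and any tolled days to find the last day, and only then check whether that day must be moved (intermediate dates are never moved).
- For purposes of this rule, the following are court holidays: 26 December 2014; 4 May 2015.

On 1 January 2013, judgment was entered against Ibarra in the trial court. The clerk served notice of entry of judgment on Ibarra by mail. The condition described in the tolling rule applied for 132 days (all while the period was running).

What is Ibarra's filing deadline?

2 years after 1 January 2013 is January 1, 2015.
Service was by mail, adding 5 days: January 1, 2015 + 5 days = January 6, 2015.
Tolling adds 132 days: January 6, 2015 + 132 days = May 18, 2015.
May 18, 2015 is a Monday and not a court holiday, so no extension applies.

May 18, 2015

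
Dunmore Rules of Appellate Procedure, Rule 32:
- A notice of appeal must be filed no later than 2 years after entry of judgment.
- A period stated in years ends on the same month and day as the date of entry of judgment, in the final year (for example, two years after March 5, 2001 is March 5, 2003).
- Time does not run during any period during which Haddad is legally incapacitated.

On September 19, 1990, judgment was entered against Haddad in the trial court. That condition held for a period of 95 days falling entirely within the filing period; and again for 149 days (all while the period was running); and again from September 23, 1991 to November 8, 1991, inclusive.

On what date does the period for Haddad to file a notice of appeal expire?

July 7, 1993

2 years after September 19, 1990 is September 19, 1992.
Tolling adds 95 days: September 19, 1992 + 95 days = December 23, 1992.
Tolling adds 149 days: December 23, 1992 + 149 days = May 21, 1993.
From September 23, 1991 through November 8, 1991 inclusive is 47 days; tolling adds 47 days: May 21, 1993 + 47 days = July 7, 1993.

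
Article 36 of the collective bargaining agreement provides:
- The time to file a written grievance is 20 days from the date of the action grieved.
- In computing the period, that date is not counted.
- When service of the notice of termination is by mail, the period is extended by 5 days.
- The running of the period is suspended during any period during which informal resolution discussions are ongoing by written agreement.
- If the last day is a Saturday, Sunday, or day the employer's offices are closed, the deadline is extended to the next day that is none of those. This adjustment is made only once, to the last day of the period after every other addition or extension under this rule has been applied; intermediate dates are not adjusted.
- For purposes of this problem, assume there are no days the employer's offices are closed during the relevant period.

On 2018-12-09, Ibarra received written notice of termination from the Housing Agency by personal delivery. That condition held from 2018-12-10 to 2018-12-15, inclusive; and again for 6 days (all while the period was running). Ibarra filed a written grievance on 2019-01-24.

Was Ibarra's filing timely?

20 days after 2018-12-09 is December 29, 2018.
Service was not by mail, so no mail extension applies.
From December 10, 2018 through December 15, 2018 inclusive is 6 days; tolling adds 6 days: December 29, 2018 + 6 days = January 4, 2019.
Tolling adds 6 days: January 4, 2019 + 6 days = January 10, 2019.
January 10, 2019 is a Thursday and not a day the employer's offices are closed, so no extension applies.
The deadline is January 10, 2019; the filing on January 24, 2019 is after that date.

No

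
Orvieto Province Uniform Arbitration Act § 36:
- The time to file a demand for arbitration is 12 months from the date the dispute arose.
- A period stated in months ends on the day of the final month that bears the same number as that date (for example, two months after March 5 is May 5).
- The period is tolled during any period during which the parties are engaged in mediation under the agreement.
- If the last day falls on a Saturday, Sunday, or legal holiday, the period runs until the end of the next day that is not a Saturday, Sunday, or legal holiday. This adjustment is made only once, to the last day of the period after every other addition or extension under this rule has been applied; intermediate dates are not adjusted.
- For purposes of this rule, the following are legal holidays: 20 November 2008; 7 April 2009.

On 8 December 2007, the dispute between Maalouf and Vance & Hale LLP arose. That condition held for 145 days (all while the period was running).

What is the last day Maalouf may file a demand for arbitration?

May 4, 2009

12 months after 8 December 2007 is December 8, 2008.
Tolling adds 145 days: December 8, 2008 + 145 days = May 2, 2009.
May 2, 2009 is Saturday; May 3, 2009 is Sunday. The next qualifying day is May 4, 2009.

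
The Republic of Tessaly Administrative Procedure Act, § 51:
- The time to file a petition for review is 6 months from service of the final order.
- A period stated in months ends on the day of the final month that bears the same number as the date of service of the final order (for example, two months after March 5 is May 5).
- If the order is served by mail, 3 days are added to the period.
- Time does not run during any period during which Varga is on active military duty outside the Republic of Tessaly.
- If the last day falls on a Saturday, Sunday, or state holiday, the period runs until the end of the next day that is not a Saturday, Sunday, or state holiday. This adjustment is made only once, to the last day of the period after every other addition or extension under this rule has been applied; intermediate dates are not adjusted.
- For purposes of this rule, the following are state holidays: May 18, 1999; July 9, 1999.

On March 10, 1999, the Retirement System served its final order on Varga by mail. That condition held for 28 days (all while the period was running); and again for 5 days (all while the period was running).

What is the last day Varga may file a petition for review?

October 18, 1999

6 months after March 10, 1999 is September 10, 1999.
Service was by mail, adding 3 days: September 10, 1999 + 3 days = September 13, 1999.
Tolling adds 28 days: September 13, 1999 + 28 days = October 11, 1999.
Tolling adds 5 days: October 11, 1999 + 5 days = October 16, 1999.
October 16, 1999 is Saturday; October 17, 1999 is Sunday. The next qualifying day is October 18, 1999.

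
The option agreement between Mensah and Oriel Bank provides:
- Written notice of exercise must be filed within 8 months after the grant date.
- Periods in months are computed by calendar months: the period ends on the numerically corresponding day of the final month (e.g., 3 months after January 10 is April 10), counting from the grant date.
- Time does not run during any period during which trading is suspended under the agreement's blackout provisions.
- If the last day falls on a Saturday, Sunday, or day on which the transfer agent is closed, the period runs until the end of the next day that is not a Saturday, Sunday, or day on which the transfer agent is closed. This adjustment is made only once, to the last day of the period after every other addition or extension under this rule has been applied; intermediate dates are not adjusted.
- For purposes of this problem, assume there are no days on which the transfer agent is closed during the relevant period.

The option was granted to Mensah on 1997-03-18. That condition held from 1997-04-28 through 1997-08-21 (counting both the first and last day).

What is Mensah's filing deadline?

8 months after 1997-03-18 is November 18, 1997.
From April 28, 1997 through August 21, 1997 inclusive is 116 days; tolling adds 116 days: November 18, 1997 + 116 days = March 14, 1998.
March 14, 1998 is Saturday; March 15, 1998 is Sunday. The next qualifying day is March 16, 1998.

March 16, 1998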